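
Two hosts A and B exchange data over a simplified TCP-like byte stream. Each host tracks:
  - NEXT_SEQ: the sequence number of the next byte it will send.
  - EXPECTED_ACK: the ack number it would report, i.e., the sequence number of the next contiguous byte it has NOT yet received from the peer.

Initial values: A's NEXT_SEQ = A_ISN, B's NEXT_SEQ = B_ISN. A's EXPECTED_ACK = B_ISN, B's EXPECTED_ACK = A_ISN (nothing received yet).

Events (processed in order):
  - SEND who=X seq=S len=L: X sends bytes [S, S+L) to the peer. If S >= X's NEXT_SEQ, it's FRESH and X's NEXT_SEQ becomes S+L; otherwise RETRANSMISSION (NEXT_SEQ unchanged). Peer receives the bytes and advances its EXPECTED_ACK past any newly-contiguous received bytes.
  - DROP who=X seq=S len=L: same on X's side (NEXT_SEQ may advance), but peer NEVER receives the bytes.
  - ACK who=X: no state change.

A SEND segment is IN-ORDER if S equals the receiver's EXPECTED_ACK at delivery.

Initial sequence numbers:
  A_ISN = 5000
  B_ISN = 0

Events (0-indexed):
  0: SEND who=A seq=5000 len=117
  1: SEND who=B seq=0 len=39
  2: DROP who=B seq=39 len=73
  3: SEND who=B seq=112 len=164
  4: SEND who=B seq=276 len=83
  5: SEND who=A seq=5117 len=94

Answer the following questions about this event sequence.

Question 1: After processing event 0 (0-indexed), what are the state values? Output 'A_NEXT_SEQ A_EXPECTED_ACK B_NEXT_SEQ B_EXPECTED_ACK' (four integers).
After event 0: A_seq=5117 A_ack=0 B_seq=0 B_ack=5117

5117 0 0 5117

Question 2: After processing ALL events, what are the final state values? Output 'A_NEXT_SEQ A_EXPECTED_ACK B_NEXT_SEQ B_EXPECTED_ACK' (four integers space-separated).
After event 0: A_seq=5117 A_ack=0 B_seq=0 B_ack=5117
After event 1: A_seq=5117 A_ack=39 B_seq=39 B_ack=5117
After event 2: A_seq=5117 A_ack=39 B_seq=112 B_ack=5117
After event 3: A_seq=5117 A_ack=39 B_seq=276 B_ack=5117
After event 4: A_seq=5117 A_ack=39 B_seq=359 B_ack=5117
After event 5: A_seq=5211 A_ack=39 B_seq=359 B_ack=5211

Answer: 5211 39 359 5211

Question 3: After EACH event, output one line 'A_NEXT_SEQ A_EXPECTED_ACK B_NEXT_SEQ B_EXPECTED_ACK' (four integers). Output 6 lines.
5117 0 0 5117
5117 39 39 5117
5117 39 112 5117
5117 39 276 5117
5117 39 359 5117
5211 39 359 5211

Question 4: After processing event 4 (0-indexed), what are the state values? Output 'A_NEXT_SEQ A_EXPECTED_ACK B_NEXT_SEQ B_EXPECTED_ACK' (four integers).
After event 0: A_seq=5117 A_ack=0 B_seq=0 B_ack=5117
After event 1: A_seq=5117 A_ack=39 B_seq=39 B_ack=5117
After event 2: A_seq=5117 A_ack=39 B_seq=112 B_ack=5117
After event 3: A_seq=5117 A_ack=39 B_seq=276 B_ack=5117
After event 4: A_seq=5117 A_ack=39 B_seq=359 B_ack=5117

5117 39 359 5117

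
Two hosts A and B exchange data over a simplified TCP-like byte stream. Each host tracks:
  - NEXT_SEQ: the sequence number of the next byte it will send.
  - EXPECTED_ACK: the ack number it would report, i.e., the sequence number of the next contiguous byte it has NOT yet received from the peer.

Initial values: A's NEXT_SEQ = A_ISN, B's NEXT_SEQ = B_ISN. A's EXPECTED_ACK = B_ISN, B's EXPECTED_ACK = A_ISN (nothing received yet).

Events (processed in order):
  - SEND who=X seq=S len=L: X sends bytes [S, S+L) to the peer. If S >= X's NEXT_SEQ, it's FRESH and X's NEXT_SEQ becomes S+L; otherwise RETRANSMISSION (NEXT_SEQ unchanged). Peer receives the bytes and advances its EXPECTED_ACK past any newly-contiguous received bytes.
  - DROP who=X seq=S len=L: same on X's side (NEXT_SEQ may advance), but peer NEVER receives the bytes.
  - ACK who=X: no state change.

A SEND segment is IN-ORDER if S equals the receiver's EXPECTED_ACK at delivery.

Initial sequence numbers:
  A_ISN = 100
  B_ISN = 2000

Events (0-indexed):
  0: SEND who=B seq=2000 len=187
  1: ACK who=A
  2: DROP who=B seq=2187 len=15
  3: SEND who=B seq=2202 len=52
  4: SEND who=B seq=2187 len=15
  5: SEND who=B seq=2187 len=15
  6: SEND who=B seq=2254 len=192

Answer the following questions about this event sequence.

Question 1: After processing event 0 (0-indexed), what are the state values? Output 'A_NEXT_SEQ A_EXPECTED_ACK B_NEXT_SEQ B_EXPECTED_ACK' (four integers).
After event 0: A_seq=100 A_ack=2187 B_seq=2187 B_ack=100

100 2187 2187 100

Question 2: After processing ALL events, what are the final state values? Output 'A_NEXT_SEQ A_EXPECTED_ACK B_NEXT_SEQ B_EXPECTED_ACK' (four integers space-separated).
After event 0: A_seq=100 A_ack=2187 B_seq=2187 B_ack=100
After event 1: A_seq=100 A_ack=2187 B_seq=2187 B_ack=100
After event 2: A_seq=100 A_ack=2187 B_seq=2202 B_ack=100
After event 3: A_seq=100 A_ack=2187 B_seq=2254 B_ack=100
After event 4: A_seq=100 A_ack=2254 B_seq=2254 B_ack=100
After event 5: A_seq=100 A_ack=2254 B_seq=2254 B_ack=100
After event 6: A_seq=100 A_ack=2446 B_seq=2446 B_ack=100

Answer: 100 2446 2446 100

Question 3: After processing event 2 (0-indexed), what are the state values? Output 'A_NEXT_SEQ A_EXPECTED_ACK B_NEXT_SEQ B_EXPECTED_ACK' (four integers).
After event 0: A_seq=100 A_ack=2187 B_seq=2187 B_ack=100
After event 1: A_seq=100 A_ack=2187 B_seq=2187 B_ack=100
After event 2: A_seq=100 A_ack=2187 B_seq=2202 B_ack=100

100 2187 2202 100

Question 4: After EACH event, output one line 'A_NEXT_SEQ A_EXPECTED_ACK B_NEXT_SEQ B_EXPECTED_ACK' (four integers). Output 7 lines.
100 2187 2187 100
100 2187 2187 100
100 2187 2202 100
100 2187 2254 100
100 2254 2254 100
100 2254 2254 100
100 2446 2446 100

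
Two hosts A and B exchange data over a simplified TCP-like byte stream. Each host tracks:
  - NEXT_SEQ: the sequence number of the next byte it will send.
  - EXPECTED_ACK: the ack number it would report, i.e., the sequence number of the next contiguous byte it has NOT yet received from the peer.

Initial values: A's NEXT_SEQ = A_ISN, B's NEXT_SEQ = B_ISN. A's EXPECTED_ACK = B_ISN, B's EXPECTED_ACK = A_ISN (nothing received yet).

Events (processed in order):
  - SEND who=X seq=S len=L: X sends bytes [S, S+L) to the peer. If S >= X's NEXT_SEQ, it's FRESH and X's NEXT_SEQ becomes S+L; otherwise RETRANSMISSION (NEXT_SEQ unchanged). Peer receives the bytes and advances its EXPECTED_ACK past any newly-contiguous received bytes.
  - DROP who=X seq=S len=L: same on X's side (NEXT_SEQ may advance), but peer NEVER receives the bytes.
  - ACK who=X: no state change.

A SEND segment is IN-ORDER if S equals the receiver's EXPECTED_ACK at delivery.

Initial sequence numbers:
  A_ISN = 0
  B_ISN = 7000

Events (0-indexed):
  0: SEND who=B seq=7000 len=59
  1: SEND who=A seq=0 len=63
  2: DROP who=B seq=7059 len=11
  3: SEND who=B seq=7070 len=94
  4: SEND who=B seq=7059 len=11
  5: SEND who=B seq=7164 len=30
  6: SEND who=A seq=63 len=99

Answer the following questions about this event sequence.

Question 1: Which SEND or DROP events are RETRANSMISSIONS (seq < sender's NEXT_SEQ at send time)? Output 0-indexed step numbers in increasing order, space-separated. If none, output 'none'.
Answer: 4

Derivation:
Step 0: SEND seq=7000 -> fresh
Step 1: SEND seq=0 -> fresh
Step 2: DROP seq=7059 -> fresh
Step 3: SEND seq=7070 -> fresh
Step 4: SEND seq=7059 -> retransmit
Step 5: SEND seq=7164 -> fresh
Step 6: SEND seq=63 -> fresh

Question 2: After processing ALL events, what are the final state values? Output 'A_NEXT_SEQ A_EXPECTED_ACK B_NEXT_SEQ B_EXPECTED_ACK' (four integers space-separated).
After event 0: A_seq=0 A_ack=7059 B_seq=7059 B_ack=0
After event 1: A_seq=63 A_ack=7059 B_seq=7059 B_ack=63
After event 2: A_seq=63 A_ack=7059 B_seq=7070 B_ack=63
After event 3: A_seq=63 A_ack=7059 B_seq=7164 B_ack=63
After event 4: A_seq=63 A_ack=7164 B_seq=7164 B_ack=63
After event 5: A_seq=63 A_ack=7194 B_seq=7194 B_ack=63
After event 6: A_seq=162 A_ack=7194 B_seq=7194 B_ack=162

Answer: 162 7194 7194 162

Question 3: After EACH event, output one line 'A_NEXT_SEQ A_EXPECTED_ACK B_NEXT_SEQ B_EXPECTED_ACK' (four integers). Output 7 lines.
0 7059 7059 0
63 7059 7059 63
63 7059 7070 63
63 7059 7164 63
63 7164 7164 63
63 7194 7194 63
162 7194 7194 162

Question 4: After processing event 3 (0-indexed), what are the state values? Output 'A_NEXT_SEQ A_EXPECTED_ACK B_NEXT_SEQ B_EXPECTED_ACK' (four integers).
After event 0: A_seq=0 A_ack=7059 B_seq=7059 B_ack=0
After event 1: A_seq=63 A_ack=7059 B_seq=7059 B_ack=63
After event 2: A_seq=63 A_ack=7059 B_seq=7070 B_ack=63
After event 3: A_seq=63 A_ack=7059 B_seq=7164 B_ack=63

63 7059 7164 63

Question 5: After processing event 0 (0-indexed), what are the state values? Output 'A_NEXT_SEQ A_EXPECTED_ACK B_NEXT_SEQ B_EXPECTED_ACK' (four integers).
After event 0: A_seq=0 A_ack=7059 B_seq=7059 B_ack=0

0 7059 7059 0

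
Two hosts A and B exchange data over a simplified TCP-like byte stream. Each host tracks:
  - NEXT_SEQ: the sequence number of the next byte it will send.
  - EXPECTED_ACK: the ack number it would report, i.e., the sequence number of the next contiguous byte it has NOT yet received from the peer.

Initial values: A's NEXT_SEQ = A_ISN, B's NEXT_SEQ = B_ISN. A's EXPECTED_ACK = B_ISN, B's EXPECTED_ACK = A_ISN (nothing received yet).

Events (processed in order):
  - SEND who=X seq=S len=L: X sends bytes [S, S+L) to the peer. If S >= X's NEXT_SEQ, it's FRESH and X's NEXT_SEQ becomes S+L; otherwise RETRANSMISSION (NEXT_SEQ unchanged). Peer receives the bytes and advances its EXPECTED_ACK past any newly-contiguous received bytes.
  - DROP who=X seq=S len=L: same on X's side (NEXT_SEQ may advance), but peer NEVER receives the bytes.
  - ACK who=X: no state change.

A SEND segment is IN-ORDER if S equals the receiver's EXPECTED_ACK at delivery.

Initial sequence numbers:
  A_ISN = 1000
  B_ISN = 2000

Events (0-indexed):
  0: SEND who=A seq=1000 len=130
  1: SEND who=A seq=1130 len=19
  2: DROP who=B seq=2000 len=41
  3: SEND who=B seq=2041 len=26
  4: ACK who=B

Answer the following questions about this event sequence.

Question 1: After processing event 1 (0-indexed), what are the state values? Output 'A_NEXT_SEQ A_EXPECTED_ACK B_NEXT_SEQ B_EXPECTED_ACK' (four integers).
After event 0: A_seq=1130 A_ack=2000 B_seq=2000 B_ack=1130
After event 1: A_seq=1149 A_ack=2000 B_seq=2000 B_ack=1149

1149 2000 2000 1149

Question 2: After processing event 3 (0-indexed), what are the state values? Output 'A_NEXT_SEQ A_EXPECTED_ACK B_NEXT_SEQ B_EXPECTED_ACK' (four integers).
After event 0: A_seq=1130 A_ack=2000 B_seq=2000 B_ack=1130
After event 1: A_seq=1149 A_ack=2000 B_seq=2000 B_ack=1149
After event 2: A_seq=1149 A_ack=2000 B_seq=2041 B_ack=1149
After event 3: A_seq=1149 A_ack=2000 B_seq=2067 B_ack=1149

1149 2000 2067 1149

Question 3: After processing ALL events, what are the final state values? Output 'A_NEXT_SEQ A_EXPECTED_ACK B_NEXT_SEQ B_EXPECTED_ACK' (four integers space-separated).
After event 0: A_seq=1130 A_ack=2000 B_seq=2000 B_ack=1130
After event 1: A_seq=1149 A_ack=2000 B_seq=2000 B_ack=1149
After event 2: A_seq=1149 A_ack=2000 B_seq=2041 B_ack=1149
After event 3: A_seq=1149 A_ack=2000 B_seq=2067 B_ack=1149
After event 4: A_seq=1149 A_ack=2000 B_seq=2067 B_ack=1149

Answer: 1149 2000 2067 1149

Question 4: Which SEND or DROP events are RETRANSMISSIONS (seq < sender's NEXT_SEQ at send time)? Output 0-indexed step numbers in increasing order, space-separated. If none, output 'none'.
Step 0: SEND seq=1000 -> fresh
Step 1: SEND seq=1130 -> fresh
Step 2: DROP seq=2000 -> fresh
Step 3: SEND seq=2041 -> fresh

Answer: none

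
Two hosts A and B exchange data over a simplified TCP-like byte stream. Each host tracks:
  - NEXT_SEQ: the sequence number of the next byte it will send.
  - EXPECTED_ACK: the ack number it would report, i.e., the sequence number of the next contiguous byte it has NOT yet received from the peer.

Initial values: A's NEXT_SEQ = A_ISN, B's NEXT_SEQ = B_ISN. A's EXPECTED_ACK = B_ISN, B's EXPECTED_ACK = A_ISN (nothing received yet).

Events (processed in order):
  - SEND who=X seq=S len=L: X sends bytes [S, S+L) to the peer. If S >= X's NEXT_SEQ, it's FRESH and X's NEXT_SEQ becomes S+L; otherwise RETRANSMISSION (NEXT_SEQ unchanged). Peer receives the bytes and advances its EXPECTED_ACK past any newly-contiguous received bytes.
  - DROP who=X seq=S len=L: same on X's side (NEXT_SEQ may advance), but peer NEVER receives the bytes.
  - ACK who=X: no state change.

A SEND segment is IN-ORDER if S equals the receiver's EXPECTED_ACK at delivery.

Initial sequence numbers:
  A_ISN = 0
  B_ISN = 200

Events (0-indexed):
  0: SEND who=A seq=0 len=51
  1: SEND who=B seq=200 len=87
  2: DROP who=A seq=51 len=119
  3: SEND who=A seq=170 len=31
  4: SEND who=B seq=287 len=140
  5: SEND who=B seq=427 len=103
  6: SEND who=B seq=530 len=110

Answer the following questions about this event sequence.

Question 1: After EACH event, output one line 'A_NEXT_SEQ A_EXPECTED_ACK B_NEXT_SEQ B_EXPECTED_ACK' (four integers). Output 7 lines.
51 200 200 51
51 287 287 51
170 287 287 51
201 287 287 51
201 427 427 51
201 530 530 51
201 640 640 51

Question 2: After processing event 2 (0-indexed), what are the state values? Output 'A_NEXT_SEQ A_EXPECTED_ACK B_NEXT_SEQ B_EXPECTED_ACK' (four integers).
After event 0: A_seq=51 A_ack=200 B_seq=200 B_ack=51
After event 1: A_seq=51 A_ack=287 B_seq=287 B_ack=51
After event 2: A_seq=170 A_ack=287 B_seq=287 B_ack=51

170 287 287 51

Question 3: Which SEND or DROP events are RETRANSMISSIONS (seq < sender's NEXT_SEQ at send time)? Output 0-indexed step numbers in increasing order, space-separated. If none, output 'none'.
Step 0: SEND seq=0 -> fresh
Step 1: SEND seq=200 -> fresh
Step 2: DROP seq=51 -> fresh
Step 3: SEND seq=170 -> fresh
Step 4: SEND seq=287 -> fresh
Step 5: SEND seq=427 -> fresh
Step 6: SEND seq=530 -> fresh

Answer: none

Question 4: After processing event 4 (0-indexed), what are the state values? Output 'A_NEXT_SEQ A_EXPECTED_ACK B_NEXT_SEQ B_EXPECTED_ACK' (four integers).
After event 0: A_seq=51 A_ack=200 B_seq=200 B_ack=51
After event 1: A_seq=51 A_ack=287 B_seq=287 B_ack=51
After event 2: A_seq=170 A_ack=287 B_seq=287 B_ack=51
After event 3: A_seq=201 A_ack=287 B_seq=287 B_ack=51
After event 4: A_seq=201 A_ack=427 B_seq=427 B_ack=51

201 427 427 51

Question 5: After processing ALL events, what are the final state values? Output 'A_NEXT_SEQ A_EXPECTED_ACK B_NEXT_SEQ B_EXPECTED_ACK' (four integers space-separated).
After event 0: A_seq=51 A_ack=200 B_seq=200 B_ack=51
After event 1: A_seq=51 A_ack=287 B_seq=287 B_ack=51
After event 2: A_seq=170 A_ack=287 B_seq=287 B_ack=51
After event 3: A_seq=201 A_ack=287 B_seq=287 B_ack=51
After event 4: A_seq=201 A_ack=427 B_seq=427 B_ack=51
After event 5: A_seq=201 A_ack=530 B_seq=530 B_ack=51
After event 6: A_seq=201 A_ack=640 B_seq=640 B_ack=51

Answer: 201 640 640 51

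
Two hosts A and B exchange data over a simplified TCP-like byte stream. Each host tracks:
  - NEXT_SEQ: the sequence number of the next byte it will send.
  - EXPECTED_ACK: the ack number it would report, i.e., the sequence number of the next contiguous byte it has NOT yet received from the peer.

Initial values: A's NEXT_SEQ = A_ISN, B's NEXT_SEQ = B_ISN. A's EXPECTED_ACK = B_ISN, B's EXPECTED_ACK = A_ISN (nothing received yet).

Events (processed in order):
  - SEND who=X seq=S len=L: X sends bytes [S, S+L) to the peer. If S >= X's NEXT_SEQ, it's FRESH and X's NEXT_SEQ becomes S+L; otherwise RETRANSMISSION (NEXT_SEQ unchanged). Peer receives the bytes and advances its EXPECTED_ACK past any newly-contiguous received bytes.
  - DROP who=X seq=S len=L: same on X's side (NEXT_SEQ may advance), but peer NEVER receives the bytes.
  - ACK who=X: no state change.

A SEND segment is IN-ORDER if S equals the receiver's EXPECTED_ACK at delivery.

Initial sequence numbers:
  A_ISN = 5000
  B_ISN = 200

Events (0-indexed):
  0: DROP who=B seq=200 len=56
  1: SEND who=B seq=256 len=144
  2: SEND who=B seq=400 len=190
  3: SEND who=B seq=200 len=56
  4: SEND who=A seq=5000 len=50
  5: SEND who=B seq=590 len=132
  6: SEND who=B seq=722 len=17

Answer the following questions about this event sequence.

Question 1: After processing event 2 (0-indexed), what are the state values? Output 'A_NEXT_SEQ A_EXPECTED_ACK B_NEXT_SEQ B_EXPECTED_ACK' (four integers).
After event 0: A_seq=5000 A_ack=200 B_seq=256 B_ack=5000
After event 1: A_seq=5000 A_ack=200 B_seq=400 B_ack=5000
After event 2: A_seq=5000 A_ack=200 B_seq=590 B_ack=5000

5000 200 590 5000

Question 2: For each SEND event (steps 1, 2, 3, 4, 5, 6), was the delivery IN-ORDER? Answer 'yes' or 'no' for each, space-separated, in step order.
Step 1: SEND seq=256 -> out-of-order
Step 2: SEND seq=400 -> out-of-order
Step 3: SEND seq=200 -> in-order
Step 4: SEND seq=5000 -> in-order
Step 5: SEND seq=590 -> in-order
Step 6: SEND seq=722 -> in-order

Answer: no no yes yes yes yes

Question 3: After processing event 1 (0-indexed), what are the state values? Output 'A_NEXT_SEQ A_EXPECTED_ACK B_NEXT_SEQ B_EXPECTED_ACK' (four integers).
After event 0: A_seq=5000 A_ack=200 B_seq=256 B_ack=5000
After event 1: A_seq=5000 A_ack=200 B_seq=400 B_ack=5000

5000 200 400 5000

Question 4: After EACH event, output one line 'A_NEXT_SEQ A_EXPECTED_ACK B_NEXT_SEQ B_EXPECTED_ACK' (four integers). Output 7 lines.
5000 200 256 5000
5000 200 400 5000
5000 200 590 5000
5000 590 590 5000
5050 590 590 5050
5050 722 722 5050
5050 739 739 5050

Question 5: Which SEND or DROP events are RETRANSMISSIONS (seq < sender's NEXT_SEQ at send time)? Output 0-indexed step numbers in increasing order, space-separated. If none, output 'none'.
Answer: 3

Derivation:
Step 0: DROP seq=200 -> fresh
Step 1: SEND seq=256 -> fresh
Step 2: SEND seq=400 -> fresh
Step 3: SEND seq=200 -> retransmit
Step 4: SEND seq=5000 -> fresh
Step 5: SEND seq=590 -> fresh
Step 6: SEND seq=722 -> fresh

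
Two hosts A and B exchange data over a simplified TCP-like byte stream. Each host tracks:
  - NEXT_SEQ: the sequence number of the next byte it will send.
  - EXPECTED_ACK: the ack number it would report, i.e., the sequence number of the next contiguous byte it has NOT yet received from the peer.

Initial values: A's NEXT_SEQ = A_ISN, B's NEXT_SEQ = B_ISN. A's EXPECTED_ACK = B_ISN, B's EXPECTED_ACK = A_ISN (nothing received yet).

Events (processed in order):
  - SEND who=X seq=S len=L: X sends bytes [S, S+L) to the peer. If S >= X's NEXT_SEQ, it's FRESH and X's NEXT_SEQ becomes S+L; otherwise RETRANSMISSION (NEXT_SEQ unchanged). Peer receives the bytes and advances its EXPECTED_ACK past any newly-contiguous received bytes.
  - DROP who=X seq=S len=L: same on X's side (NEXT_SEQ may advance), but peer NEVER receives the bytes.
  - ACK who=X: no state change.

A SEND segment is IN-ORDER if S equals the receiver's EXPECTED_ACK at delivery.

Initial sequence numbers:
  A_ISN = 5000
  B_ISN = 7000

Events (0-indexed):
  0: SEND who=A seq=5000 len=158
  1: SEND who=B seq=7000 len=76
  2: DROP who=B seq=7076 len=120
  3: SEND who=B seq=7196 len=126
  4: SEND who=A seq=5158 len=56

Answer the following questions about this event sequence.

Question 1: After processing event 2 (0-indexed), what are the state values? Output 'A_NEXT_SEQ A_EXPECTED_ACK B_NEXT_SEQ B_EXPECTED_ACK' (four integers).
After event 0: A_seq=5158 A_ack=7000 B_seq=7000 B_ack=5158
After event 1: A_seq=5158 A_ack=7076 B_seq=7076 B_ack=5158
After event 2: A_seq=5158 A_ack=7076 B_seq=7196 B_ack=5158

5158 7076 7196 5158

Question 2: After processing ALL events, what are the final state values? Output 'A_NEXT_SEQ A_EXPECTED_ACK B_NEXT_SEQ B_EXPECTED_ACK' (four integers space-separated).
After event 0: A_seq=5158 A_ack=7000 B_seq=7000 B_ack=5158
After event 1: A_seq=5158 A_ack=7076 B_seq=7076 B_ack=5158
After event 2: A_seq=5158 A_ack=7076 B_seq=7196 B_ack=5158
After event 3: A_seq=5158 A_ack=7076 B_seq=7322 B_ack=5158
After event 4: A_seq=5214 A_ack=7076 B_seq=7322 B_ack=5214

Answer: 5214 7076 7322 5214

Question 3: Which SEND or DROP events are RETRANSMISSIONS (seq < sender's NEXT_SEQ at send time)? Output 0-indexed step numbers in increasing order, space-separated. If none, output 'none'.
Answer: none

Derivation:
Step 0: SEND seq=5000 -> fresh
Step 1: SEND seq=7000 -> fresh
Step 2: DROP seq=7076 -> fresh
Step 3: SEND seq=7196 -> fresh
Step 4: SEND seq=5158 -> fresh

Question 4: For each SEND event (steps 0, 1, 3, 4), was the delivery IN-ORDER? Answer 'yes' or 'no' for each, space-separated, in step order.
Answer: yes yes no yes

Derivation:
Step 0: SEND seq=5000 -> in-order
Step 1: SEND seq=7000 -> in-order
Step 3: SEND seq=7196 -> out-of-order
Step 4: SEND seq=5158 -> in-order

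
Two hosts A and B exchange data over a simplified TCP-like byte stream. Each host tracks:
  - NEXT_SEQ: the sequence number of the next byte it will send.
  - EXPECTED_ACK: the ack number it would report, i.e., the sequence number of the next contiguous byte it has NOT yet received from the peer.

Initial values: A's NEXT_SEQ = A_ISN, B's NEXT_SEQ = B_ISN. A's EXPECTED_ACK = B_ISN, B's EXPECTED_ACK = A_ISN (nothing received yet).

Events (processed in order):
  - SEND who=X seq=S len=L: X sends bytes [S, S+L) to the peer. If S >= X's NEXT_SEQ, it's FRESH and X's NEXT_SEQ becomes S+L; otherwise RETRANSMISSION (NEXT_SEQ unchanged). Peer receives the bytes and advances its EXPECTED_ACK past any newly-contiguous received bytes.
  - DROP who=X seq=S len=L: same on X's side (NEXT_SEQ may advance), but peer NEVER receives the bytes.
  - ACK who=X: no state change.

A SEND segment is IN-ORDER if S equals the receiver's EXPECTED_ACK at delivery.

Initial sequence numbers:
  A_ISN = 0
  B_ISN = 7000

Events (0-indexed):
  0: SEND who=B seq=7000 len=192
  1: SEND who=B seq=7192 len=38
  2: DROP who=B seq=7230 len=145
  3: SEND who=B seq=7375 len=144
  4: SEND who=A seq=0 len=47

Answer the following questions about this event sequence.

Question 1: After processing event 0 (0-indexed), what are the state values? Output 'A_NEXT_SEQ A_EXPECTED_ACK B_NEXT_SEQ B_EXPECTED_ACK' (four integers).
After event 0: A_seq=0 A_ack=7192 B_seq=7192 B_ack=0

0 7192 7192 0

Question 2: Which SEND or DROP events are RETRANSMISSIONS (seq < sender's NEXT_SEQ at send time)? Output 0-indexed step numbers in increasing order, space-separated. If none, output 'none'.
Answer: none

Derivation:
Step 0: SEND seq=7000 -> fresh
Step 1: SEND seq=7192 -> fresh
Step 2: DROP seq=7230 -> fresh
Step 3: SEND seq=7375 -> fresh
Step 4: SEND seq=0 -> fresh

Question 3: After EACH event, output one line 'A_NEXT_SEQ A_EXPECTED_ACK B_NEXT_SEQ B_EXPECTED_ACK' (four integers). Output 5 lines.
0 7192 7192 0
0 7230 7230 0
0 7230 7375 0
0 7230 7519 0
47 7230 7519 47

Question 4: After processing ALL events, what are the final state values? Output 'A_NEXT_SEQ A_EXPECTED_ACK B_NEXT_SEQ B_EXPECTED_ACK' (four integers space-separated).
Answer: 47 7230 7519 47

Derivation:
After event 0: A_seq=0 A_ack=7192 B_seq=7192 B_ack=0
After event 1: A_seq=0 A_ack=7230 B_seq=7230 B_ack=0
After event 2: A_seq=0 A_ack=7230 B_seq=7375 B_ack=0
After event 3: A_seq=0 A_ack=7230 B_seq=7519 B_ack=0
After event 4: A_seq=47 A_ack=7230 B_seq=7519 B_ack=47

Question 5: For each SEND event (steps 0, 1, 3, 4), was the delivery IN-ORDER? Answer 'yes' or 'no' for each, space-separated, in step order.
Answer: yes yes no yes

Derivation:
Step 0: SEND seq=7000 -> in-order
Step 1: SEND seq=7192 -> in-order
Step 3: SEND seq=7375 -> out-of-order
Step 4: SEND seq=0 -> in-order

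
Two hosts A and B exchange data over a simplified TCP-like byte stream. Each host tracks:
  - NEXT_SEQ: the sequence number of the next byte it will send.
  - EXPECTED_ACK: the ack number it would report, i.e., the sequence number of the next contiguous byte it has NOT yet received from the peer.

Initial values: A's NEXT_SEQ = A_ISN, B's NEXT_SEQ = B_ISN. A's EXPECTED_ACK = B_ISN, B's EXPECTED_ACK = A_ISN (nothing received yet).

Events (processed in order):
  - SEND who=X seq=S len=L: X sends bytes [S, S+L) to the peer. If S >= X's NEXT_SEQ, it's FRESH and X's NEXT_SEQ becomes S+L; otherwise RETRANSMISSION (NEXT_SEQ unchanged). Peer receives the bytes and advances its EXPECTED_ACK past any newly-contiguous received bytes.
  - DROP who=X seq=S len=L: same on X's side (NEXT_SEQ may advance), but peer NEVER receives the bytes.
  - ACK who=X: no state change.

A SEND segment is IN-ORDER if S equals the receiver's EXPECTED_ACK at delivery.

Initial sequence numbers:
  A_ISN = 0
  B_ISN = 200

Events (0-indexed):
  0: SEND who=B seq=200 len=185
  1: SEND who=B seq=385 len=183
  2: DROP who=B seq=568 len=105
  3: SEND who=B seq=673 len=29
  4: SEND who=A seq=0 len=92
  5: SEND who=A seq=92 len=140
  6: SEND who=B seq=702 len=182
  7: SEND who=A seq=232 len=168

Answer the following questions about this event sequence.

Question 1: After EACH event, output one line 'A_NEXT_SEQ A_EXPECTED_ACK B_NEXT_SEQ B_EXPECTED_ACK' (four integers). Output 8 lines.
0 385 385 0
0 568 568 0
0 568 673 0
0 568 702 0
92 568 702 92
232 568 702 232
232 568 884 232
400 568 884 400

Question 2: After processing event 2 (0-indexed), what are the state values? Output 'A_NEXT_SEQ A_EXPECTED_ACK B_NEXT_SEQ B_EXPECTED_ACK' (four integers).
After event 0: A_seq=0 A_ack=385 B_seq=385 B_ack=0
After event 1: A_seq=0 A_ack=568 B_seq=568 B_ack=0
After event 2: A_seq=0 A_ack=568 B_seq=673 B_ack=0

0 568 673 0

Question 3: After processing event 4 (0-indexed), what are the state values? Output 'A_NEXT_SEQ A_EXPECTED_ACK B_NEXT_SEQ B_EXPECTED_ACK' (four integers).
After event 0: A_seq=0 A_ack=385 B_seq=385 B_ack=0
After event 1: A_seq=0 A_ack=568 B_seq=568 B_ack=0
After event 2: A_seq=0 A_ack=568 B_seq=673 B_ack=0
After event 3: A_seq=0 A_ack=568 B_seq=702 B_ack=0
After event 4: A_seq=92 A_ack=568 B_seq=702 B_ack=92

92 568 702 92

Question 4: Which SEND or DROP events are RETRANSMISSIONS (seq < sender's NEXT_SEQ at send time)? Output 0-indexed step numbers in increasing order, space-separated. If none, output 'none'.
Answer: none

Derivation:
Step 0: SEND seq=200 -> fresh
Step 1: SEND seq=385 -> fresh
Step 2: DROP seq=568 -> fresh
Step 3: SEND seq=673 -> fresh
Step 4: SEND seq=0 -> fresh
Step 5: SEND seq=92 -> fresh
Step 6: SEND seq=702 -> fresh
Step 7: SEND seq=232 -> fresh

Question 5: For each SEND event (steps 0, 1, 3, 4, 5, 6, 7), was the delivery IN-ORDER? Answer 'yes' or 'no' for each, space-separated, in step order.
Answer: yes yes no yes yes no yes

Derivation:
Step 0: SEND seq=200 -> in-order
Step 1: SEND seq=385 -> in-order
Step 3: SEND seq=673 -> out-of-order
Step 4: SEND seq=0 -> in-order
Step 5: SEND seq=92 -> in-order
Step 6: SEND seq=702 -> out-of-order
Step 7: SEND seq=232 -> in-order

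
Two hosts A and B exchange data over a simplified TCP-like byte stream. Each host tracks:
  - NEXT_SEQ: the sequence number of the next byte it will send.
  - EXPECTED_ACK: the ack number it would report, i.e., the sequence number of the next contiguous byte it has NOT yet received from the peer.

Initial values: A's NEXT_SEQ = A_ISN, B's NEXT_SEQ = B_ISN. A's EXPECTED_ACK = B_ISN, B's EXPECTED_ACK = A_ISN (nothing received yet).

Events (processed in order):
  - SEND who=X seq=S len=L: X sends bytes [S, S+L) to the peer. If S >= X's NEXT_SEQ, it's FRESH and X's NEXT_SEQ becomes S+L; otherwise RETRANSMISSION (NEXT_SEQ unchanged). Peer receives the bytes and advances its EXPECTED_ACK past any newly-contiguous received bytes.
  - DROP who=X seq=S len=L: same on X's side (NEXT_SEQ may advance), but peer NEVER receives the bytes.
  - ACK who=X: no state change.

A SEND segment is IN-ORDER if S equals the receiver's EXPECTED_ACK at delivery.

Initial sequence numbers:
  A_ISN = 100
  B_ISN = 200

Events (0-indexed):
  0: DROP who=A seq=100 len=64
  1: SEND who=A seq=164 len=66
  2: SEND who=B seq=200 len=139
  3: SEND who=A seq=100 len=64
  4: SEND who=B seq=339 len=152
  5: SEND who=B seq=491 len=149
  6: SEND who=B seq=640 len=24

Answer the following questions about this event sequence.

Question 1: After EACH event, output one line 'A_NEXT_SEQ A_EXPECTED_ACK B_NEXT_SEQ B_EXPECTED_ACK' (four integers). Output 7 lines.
164 200 200 100
230 200 200 100
230 339 339 100
230 339 339 230
230 491 491 230
230 640 640 230
230 664 664 230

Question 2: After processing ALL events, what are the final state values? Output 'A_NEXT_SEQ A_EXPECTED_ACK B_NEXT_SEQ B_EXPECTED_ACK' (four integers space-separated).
After event 0: A_seq=164 A_ack=200 B_seq=200 B_ack=100
After event 1: A_seq=230 A_ack=200 B_seq=200 B_ack=100
After event 2: A_seq=230 A_ack=339 B_seq=339 B_ack=100
After event 3: A_seq=230 A_ack=339 B_seq=339 B_ack=230
After event 4: A_seq=230 A_ack=491 B_seq=491 B_ack=230
After event 5: A_seq=230 A_ack=640 B_seq=640 B_ack=230
After event 6: A_seq=230 A_ack=664 B_seq=664 B_ack=230

Answer: 230 664 664 230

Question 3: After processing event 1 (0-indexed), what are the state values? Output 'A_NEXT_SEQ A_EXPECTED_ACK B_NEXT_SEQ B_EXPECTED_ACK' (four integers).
After event 0: A_seq=164 A_ack=200 B_seq=200 B_ack=100
After event 1: A_seq=230 A_ack=200 B_seq=200 B_ack=100

230 200 200 100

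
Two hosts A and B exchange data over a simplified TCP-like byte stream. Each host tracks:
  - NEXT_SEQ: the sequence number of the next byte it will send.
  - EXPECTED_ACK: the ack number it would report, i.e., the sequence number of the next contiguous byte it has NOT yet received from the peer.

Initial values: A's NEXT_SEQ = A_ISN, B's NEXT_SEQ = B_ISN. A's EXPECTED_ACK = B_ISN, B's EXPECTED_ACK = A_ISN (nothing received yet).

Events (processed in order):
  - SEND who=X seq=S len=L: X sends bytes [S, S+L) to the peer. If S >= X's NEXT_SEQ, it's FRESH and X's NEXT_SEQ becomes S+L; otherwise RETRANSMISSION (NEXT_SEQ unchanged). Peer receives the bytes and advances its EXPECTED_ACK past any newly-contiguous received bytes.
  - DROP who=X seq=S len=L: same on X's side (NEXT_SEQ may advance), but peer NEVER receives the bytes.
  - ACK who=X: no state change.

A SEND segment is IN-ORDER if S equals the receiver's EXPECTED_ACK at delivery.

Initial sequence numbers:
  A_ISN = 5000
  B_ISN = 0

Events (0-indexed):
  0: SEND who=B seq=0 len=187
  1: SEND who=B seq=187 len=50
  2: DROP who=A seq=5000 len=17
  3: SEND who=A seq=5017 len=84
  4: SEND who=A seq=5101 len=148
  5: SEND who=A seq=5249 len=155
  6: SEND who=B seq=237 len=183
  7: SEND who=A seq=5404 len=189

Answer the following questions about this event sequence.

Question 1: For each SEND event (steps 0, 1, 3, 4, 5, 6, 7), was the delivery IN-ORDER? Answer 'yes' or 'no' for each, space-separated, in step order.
Step 0: SEND seq=0 -> in-order
Step 1: SEND seq=187 -> in-order
Step 3: SEND seq=5017 -> out-of-order
Step 4: SEND seq=5101 -> out-of-order
Step 5: SEND seq=5249 -> out-of-order
Step 6: SEND seq=237 -> in-order
Step 7: SEND seq=5404 -> out-of-order

Answer: yes yes no no no yes no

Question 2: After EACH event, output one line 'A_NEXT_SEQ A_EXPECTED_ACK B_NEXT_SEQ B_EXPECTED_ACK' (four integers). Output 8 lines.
5000 187 187 5000
5000 237 237 5000
5017 237 237 5000
5101 237 237 5000
5249 237 237 5000
5404 237 237 5000
5404 420 420 5000
5593 420 420 5000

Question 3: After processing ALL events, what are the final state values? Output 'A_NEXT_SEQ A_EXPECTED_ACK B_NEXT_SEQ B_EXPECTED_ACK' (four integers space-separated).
Answer: 5593 420 420 5000

Derivation:
After event 0: A_seq=5000 A_ack=187 B_seq=187 B_ack=5000
After event 1: A_seq=5000 A_ack=237 B_seq=237 B_ack=5000
After event 2: A_seq=5017 A_ack=237 B_seq=237 B_ack=5000
After event 3: A_seq=5101 A_ack=237 B_seq=237 B_ack=5000
After event 4: A_seq=5249 A_ack=237 B_seq=237 B_ack=5000
After event 5: A_seq=5404 A_ack=237 B_seq=237 B_ack=5000
After event 6: A_seq=5404 A_ack=420 B_seq=420 B_ack=5000
After event 7: A_seq=5593 A_ack=420 B_seq=420 B_ack=5000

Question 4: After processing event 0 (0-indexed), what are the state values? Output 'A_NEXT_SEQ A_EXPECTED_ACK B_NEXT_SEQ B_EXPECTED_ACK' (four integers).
After event 0: A_seq=5000 A_ack=187 B_seq=187 B_ack=5000

5000 187 187 5000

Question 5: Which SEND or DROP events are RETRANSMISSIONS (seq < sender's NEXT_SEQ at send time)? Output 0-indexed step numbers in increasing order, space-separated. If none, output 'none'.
Answer: none

Derivation:
Step 0: SEND seq=0 -> fresh
Step 1: SEND seq=187 -> fresh
Step 2: DROP seq=5000 -> fresh
Step 3: SEND seq=5017 -> fresh
Step 4: SEND seq=5101 -> fresh
Step 5: SEND seq=5249 -> fresh
Step 6: SEND seq=237 -> fresh
Step 7: SEND seq=5404 -> fresh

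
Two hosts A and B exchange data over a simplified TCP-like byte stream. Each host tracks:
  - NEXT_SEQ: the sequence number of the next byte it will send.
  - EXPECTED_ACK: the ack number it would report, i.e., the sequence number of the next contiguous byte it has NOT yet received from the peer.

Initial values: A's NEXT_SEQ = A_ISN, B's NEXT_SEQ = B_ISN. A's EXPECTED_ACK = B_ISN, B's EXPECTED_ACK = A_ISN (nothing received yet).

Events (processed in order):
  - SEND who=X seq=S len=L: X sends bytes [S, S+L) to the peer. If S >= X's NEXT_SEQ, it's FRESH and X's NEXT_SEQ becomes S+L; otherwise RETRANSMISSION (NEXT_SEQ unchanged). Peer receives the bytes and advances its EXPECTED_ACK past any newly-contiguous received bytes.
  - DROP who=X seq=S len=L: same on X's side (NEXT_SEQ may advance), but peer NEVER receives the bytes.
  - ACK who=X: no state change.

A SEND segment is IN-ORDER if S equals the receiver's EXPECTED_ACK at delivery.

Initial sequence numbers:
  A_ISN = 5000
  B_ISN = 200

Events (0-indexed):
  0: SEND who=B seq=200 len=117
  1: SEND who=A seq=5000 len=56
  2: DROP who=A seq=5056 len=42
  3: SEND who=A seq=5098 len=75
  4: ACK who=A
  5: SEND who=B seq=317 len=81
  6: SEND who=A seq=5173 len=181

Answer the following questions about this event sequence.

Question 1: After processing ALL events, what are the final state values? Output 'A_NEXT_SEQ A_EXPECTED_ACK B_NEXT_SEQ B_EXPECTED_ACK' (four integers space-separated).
After event 0: A_seq=5000 A_ack=317 B_seq=317 B_ack=5000
After event 1: A_seq=5056 A_ack=317 B_seq=317 B_ack=5056
After event 2: A_seq=5098 A_ack=317 B_seq=317 B_ack=5056
After event 3: A_seq=5173 A_ack=317 B_seq=317 B_ack=5056
After event 4: A_seq=5173 A_ack=317 B_seq=317 B_ack=5056
After event 5: A_seq=5173 A_ack=398 B_seq=398 B_ack=5056
After event 6: A_seq=5354 A_ack=398 B_seq=398 B_ack=5056

Answer: 5354 398 398 5056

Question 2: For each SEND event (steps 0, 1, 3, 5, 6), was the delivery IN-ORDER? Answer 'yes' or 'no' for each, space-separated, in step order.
Answer: yes yes no yes no

Derivation:
Step 0: SEND seq=200 -> in-order
Step 1: SEND seq=5000 -> in-order
Step 3: SEND seq=5098 -> out-of-order
Step 5: SEND seq=317 -> in-order
Step 6: SEND seq=5173 -> out-of-order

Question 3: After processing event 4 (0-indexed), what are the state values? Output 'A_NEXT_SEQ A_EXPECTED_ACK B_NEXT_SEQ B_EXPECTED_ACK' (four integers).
After event 0: A_seq=5000 A_ack=317 B_seq=317 B_ack=5000
After event 1: A_seq=5056 A_ack=317 B_seq=317 B_ack=5056
After event 2: A_seq=5098 A_ack=317 B_seq=317 B_ack=5056
After event 3: A_seq=5173 A_ack=317 B_seq=317 B_ack=5056
After event 4: A_seq=5173 A_ack=317 B_seq=317 B_ack=5056

5173 317 317 5056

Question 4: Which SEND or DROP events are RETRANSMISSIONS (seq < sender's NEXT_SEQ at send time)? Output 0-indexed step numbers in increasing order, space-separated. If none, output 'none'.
Answer: none

Derivation:
Step 0: SEND seq=200 -> fresh
Step 1: SEND seq=5000 -> fresh
Step 2: DROP seq=5056 -> fresh
Step 3: SEND seq=5098 -> fresh
Step 5: SEND seq=317 -> fresh
Step 6: SEND seq=5173 -> fresh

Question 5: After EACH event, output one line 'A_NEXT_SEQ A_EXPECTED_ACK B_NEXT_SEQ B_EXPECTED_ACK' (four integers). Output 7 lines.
5000 317 317 5000
5056 317 317 5056
5098 317 317 5056
5173 317 317 5056
5173 317 317 5056
5173 398 398 5056
5354 398 398 5056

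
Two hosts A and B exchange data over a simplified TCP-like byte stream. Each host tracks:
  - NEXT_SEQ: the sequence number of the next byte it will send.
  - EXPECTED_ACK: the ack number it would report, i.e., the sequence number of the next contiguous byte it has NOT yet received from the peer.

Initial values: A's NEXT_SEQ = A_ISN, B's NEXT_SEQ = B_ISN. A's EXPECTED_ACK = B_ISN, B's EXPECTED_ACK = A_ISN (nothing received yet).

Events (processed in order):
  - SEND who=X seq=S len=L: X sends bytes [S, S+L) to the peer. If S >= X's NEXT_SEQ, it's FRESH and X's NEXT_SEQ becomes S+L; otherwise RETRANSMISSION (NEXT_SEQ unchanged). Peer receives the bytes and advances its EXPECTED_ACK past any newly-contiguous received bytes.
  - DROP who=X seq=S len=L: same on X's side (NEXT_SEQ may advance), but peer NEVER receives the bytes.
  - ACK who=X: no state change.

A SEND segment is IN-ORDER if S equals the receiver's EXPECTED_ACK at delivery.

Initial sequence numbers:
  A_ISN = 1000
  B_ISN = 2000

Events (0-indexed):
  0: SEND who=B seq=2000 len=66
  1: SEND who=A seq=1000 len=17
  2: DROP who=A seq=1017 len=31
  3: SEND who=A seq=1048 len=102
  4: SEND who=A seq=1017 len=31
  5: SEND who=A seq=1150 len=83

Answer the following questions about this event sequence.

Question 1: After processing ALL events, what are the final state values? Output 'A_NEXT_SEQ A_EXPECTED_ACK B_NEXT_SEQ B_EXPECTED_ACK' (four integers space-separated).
After event 0: A_seq=1000 A_ack=2066 B_seq=2066 B_ack=1000
After event 1: A_seq=1017 A_ack=2066 B_seq=2066 B_ack=1017
After event 2: A_seq=1048 A_ack=2066 B_seq=2066 B_ack=1017
After event 3: A_seq=1150 A_ack=2066 B_seq=2066 B_ack=1017
After event 4: A_seq=1150 A_ack=2066 B_seq=2066 B_ack=1150
After event 5: A_seq=1233 A_ack=2066 B_seq=2066 B_ack=1233

Answer: 1233 2066 2066 1233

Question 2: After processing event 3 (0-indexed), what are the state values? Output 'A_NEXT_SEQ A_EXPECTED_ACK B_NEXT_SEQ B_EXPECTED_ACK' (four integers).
After event 0: A_seq=1000 A_ack=2066 B_seq=2066 B_ack=1000
After event 1: A_seq=1017 A_ack=2066 B_seq=2066 B_ack=1017
After event 2: A_seq=1048 A_ack=2066 B_seq=2066 B_ack=1017
After event 3: A_seq=1150 A_ack=2066 B_seq=2066 B_ack=1017

1150 2066 2066 1017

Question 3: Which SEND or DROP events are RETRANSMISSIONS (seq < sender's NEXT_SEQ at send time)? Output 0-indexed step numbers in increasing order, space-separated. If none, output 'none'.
Answer: 4

Derivation:
Step 0: SEND seq=2000 -> fresh
Step 1: SEND seq=1000 -> fresh
Step 2: DROP seq=1017 -> fresh
Step 3: SEND seq=1048 -> fresh
Step 4: SEND seq=1017 -> retransmit
Step 5: SEND seq=1150 -> fresh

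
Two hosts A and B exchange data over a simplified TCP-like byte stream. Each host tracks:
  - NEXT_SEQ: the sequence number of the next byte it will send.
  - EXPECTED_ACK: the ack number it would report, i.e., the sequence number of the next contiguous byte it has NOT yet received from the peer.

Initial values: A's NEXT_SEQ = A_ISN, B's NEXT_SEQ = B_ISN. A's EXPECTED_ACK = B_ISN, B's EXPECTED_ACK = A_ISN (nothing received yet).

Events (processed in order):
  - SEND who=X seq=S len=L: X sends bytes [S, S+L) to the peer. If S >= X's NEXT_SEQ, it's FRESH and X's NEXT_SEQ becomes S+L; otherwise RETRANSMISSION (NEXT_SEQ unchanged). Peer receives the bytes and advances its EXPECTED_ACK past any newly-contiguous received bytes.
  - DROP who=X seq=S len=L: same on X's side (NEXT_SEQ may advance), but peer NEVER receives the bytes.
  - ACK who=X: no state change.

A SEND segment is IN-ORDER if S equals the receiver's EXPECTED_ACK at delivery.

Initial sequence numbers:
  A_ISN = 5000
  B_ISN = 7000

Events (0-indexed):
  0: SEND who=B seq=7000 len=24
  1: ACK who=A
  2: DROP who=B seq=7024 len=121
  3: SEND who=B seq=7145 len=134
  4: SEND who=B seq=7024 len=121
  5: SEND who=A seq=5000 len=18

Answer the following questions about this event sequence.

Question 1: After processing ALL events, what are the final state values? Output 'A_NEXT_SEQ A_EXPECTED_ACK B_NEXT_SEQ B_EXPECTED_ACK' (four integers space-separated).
Answer: 5018 7279 7279 5018

Derivation:
After event 0: A_seq=5000 A_ack=7024 B_seq=7024 B_ack=5000
After event 1: A_seq=5000 A_ack=7024 B_seq=7024 B_ack=5000
After event 2: A_seq=5000 A_ack=7024 B_seq=7145 B_ack=5000
After event 3: A_seq=5000 A_ack=7024 B_seq=7279 B_ack=5000
After event 4: A_seq=5000 A_ack=7279 B_seq=7279 B_ack=5000
After event 5: A_seq=5018 A_ack=7279 B_seq=7279 B_ack=5018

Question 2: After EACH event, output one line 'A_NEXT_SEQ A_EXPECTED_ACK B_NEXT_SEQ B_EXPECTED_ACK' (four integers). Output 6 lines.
5000 7024 7024 5000
5000 7024 7024 5000
5000 7024 7145 5000
5000 7024 7279 5000
5000 7279 7279 5000
5018 7279 7279 5018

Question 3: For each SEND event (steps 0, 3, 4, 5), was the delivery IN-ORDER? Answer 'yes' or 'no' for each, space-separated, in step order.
Step 0: SEND seq=7000 -> in-order
Step 3: SEND seq=7145 -> out-of-order
Step 4: SEND seq=7024 -> in-order
Step 5: SEND seq=5000 -> in-order

Answer: yes no yes yes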